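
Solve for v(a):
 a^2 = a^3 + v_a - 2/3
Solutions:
 v(a) = C1 - a^4/4 + a^3/3 + 2*a/3


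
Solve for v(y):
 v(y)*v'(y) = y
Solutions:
 v(y) = -sqrt(C1 + y^2)
 v(y) = sqrt(C1 + y^2)


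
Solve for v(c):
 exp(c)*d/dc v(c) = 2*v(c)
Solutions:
 v(c) = C1*exp(-2*exp(-c))


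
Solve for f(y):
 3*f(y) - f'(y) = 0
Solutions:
 f(y) = C1*exp(3*y)


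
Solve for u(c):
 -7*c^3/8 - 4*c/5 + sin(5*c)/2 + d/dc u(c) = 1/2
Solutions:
 u(c) = C1 + 7*c^4/32 + 2*c^2/5 + c/2 + cos(5*c)/10


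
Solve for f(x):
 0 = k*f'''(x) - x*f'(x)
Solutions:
 f(x) = C1 + Integral(C2*airyai(x*(1/k)^(1/3)) + C3*airybi(x*(1/k)^(1/3)), x)


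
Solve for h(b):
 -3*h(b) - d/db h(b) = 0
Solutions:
 h(b) = C1*exp(-3*b)


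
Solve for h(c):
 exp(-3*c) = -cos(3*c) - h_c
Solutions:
 h(c) = C1 - sin(3*c)/3 + exp(-3*c)/3


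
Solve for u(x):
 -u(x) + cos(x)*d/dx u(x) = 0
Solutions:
 u(x) = C1*sqrt(sin(x) + 1)/sqrt(sin(x) - 1)


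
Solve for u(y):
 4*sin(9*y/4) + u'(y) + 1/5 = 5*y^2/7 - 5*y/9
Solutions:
 u(y) = C1 + 5*y^3/21 - 5*y^2/18 - y/5 + 16*cos(9*y/4)/9


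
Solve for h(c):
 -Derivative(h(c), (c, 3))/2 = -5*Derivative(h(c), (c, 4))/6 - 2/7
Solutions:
 h(c) = C1 + C2*c + C3*c^2 + C4*exp(3*c/5) + 2*c^3/21


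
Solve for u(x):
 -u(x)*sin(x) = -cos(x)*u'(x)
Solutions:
 u(x) = C1/cos(x)


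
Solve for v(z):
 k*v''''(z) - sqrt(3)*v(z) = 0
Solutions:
 v(z) = C1*exp(-3^(1/8)*z*(1/k)^(1/4)) + C2*exp(3^(1/8)*z*(1/k)^(1/4)) + C3*exp(-3^(1/8)*I*z*(1/k)^(1/4)) + C4*exp(3^(1/8)*I*z*(1/k)^(1/4))


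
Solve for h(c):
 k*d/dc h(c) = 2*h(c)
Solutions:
 h(c) = C1*exp(2*c/k)


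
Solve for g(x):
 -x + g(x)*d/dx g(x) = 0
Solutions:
 g(x) = -sqrt(C1 + x^2)
 g(x) = sqrt(C1 + x^2)


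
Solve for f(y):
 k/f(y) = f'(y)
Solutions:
 f(y) = -sqrt(C1 + 2*k*y)
 f(y) = sqrt(C1 + 2*k*y)


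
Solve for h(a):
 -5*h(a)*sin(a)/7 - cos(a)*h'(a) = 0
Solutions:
 h(a) = C1*cos(a)^(5/7)


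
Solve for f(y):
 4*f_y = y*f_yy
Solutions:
 f(y) = C1 + C2*y^5


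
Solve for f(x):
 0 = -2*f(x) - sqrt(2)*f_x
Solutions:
 f(x) = C1*exp(-sqrt(2)*x)


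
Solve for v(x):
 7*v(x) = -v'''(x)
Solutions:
 v(x) = C3*exp(-7^(1/3)*x) + (C1*sin(sqrt(3)*7^(1/3)*x/2) + C2*cos(sqrt(3)*7^(1/3)*x/2))*exp(7^(1/3)*x/2)


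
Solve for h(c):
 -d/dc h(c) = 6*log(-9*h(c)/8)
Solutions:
 Integral(1/(log(-_y) - 3*log(2) + 2*log(3)), (_y, h(c)))/6 = C1 - c


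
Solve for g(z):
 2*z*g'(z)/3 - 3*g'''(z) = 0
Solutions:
 g(z) = C1 + Integral(C2*airyai(6^(1/3)*z/3) + C3*airybi(6^(1/3)*z/3), z)


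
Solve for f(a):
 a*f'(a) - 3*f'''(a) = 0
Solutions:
 f(a) = C1 + Integral(C2*airyai(3^(2/3)*a/3) + C3*airybi(3^(2/3)*a/3), a)


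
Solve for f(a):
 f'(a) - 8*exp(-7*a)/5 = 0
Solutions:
 f(a) = C1 - 8*exp(-7*a)/35


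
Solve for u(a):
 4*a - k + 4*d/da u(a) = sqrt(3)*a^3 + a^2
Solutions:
 u(a) = C1 + sqrt(3)*a^4/16 + a^3/12 - a^2/2 + a*k/4


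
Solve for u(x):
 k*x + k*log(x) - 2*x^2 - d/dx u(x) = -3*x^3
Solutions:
 u(x) = C1 + k*x^2/2 + k*x*log(x) - k*x + 3*x^4/4 - 2*x^3/3


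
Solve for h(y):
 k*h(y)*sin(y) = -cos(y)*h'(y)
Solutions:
 h(y) = C1*exp(k*log(cos(y)))


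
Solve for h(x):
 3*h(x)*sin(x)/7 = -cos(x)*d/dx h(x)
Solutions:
 h(x) = C1*cos(x)^(3/7)


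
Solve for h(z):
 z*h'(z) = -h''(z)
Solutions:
 h(z) = C1 + C2*erf(sqrt(2)*z/2)


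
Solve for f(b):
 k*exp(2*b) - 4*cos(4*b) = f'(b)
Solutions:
 f(b) = C1 + k*exp(2*b)/2 - sin(4*b)


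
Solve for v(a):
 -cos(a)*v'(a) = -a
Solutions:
 v(a) = C1 + Integral(a/cos(a), a)


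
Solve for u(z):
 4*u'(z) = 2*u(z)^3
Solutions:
 u(z) = -sqrt(-1/(C1 + z))
 u(z) = sqrt(-1/(C1 + z))


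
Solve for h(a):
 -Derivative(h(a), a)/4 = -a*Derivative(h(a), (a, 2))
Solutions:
 h(a) = C1 + C2*a^(5/4)


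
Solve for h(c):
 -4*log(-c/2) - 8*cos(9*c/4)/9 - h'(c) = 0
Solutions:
 h(c) = C1 - 4*c*log(-c) + 4*c*log(2) + 4*c - 32*sin(9*c/4)/81


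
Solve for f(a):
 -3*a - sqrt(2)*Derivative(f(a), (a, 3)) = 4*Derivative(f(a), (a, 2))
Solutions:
 f(a) = C1 + C2*a + C3*exp(-2*sqrt(2)*a) - a^3/8 + 3*sqrt(2)*a^2/32


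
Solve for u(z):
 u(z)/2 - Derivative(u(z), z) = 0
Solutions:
 u(z) = C1*exp(z/2)


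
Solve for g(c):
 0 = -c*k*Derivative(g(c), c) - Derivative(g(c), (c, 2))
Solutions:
 g(c) = Piecewise((-sqrt(2)*sqrt(pi)*C1*erf(sqrt(2)*c*sqrt(k)/2)/(2*sqrt(k)) - C2, (k > 0) | (k < 0)), (-C1*c - C2, True))


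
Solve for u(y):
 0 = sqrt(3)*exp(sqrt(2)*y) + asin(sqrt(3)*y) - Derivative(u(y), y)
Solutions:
 u(y) = C1 + y*asin(sqrt(3)*y) + sqrt(3)*sqrt(1 - 3*y^2)/3 + sqrt(6)*exp(sqrt(2)*y)/2


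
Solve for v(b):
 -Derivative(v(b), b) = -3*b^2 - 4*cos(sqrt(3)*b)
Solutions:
 v(b) = C1 + b^3 + 4*sqrt(3)*sin(sqrt(3)*b)/3


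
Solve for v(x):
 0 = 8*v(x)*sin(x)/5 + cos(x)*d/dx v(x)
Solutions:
 v(x) = C1*cos(x)^(8/5)


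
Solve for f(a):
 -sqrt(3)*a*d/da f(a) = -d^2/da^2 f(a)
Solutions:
 f(a) = C1 + C2*erfi(sqrt(2)*3^(1/4)*a/2)


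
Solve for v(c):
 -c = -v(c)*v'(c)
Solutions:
 v(c) = -sqrt(C1 + c^2)
 v(c) = sqrt(C1 + c^2)


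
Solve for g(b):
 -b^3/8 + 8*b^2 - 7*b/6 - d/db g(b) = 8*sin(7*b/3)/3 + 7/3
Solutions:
 g(b) = C1 - b^4/32 + 8*b^3/3 - 7*b^2/12 - 7*b/3 + 8*cos(7*b/3)/7


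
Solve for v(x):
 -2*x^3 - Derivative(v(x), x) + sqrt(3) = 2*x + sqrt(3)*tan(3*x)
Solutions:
 v(x) = C1 - x^4/2 - x^2 + sqrt(3)*x + sqrt(3)*log(cos(3*x))/3


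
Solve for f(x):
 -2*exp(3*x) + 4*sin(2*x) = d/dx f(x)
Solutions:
 f(x) = C1 - 2*exp(3*x)/3 - 2*cos(2*x)


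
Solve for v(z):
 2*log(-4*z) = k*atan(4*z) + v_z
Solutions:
 v(z) = C1 - k*(z*atan(4*z) - log(16*z^2 + 1)/8) + 2*z*log(-z) - 2*z + 4*z*log(2)


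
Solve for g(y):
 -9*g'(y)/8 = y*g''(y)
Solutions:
 g(y) = C1 + C2/y^(1/8)


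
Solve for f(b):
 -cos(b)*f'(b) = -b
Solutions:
 f(b) = C1 + Integral(b/cos(b), b)


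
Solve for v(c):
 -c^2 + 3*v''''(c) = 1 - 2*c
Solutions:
 v(c) = C1 + C2*c + C3*c^2 + C4*c^3 + c^6/1080 - c^5/180 + c^4/72


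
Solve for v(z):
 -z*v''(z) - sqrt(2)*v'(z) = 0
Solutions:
 v(z) = C1 + C2*z^(1 - sqrt(2))


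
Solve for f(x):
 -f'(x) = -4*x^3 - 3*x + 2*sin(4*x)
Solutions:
 f(x) = C1 + x^4 + 3*x^2/2 + cos(4*x)/2


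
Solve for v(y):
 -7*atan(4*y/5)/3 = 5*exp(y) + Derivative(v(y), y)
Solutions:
 v(y) = C1 - 7*y*atan(4*y/5)/3 - 5*exp(y) + 35*log(16*y^2 + 25)/24


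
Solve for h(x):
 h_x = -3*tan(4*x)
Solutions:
 h(x) = C1 + 3*log(cos(4*x))/4


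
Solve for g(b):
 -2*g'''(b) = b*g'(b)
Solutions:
 g(b) = C1 + Integral(C2*airyai(-2^(2/3)*b/2) + C3*airybi(-2^(2/3)*b/2), b)


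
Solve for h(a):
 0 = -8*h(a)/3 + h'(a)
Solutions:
 h(a) = C1*exp(8*a/3)


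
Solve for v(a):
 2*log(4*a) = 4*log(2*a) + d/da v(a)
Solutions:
 v(a) = C1 - 2*a*log(a) + 2*a


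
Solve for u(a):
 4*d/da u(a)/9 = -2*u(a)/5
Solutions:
 u(a) = C1*exp(-9*a/10)


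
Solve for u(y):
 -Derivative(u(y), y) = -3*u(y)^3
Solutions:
 u(y) = -sqrt(2)*sqrt(-1/(C1 + 3*y))/2
 u(y) = sqrt(2)*sqrt(-1/(C1 + 3*y))/2


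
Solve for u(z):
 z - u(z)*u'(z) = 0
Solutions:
 u(z) = -sqrt(C1 + z^2)
 u(z) = sqrt(C1 + z^2)


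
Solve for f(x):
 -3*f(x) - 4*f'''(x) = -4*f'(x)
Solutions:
 f(x) = C1*exp(3^(1/3)*x*(4*3^(1/3)/(sqrt(537) + 27)^(1/3) + (sqrt(537) + 27)^(1/3))/12)*sin(3^(1/6)*x*(-3^(2/3)*(sqrt(537) + 27)^(1/3)/12 + (sqrt(537) + 27)^(-1/3))) + C2*exp(3^(1/3)*x*(4*3^(1/3)/(sqrt(537) + 27)^(1/3) + (sqrt(537) + 27)^(1/3))/12)*cos(3^(1/6)*x*(-3^(2/3)*(sqrt(537) + 27)^(1/3)/12 + (sqrt(537) + 27)^(-1/3))) + C3*exp(-3^(1/3)*x*(4*3^(1/3)/(sqrt(537) + 27)^(1/3) + (sqrt(537) + 27)^(1/3))/6)


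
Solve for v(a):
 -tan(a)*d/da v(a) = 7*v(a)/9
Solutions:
 v(a) = C1/sin(a)^(7/9)


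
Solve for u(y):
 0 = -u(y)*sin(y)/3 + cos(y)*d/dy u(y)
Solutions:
 u(y) = C1/cos(y)^(1/3)


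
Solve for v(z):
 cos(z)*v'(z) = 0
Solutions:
 v(z) = C1


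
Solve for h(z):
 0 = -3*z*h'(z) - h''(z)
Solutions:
 h(z) = C1 + C2*erf(sqrt(6)*z/2)


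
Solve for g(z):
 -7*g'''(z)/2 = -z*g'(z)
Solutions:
 g(z) = C1 + Integral(C2*airyai(2^(1/3)*7^(2/3)*z/7) + C3*airybi(2^(1/3)*7^(2/3)*z/7), z)


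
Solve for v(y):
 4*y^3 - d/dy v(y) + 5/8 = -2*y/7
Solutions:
 v(y) = C1 + y^4 + y^2/7 + 5*y/8


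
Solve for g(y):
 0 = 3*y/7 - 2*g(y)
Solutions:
 g(y) = 3*y/14


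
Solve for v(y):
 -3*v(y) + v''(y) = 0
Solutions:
 v(y) = C1*exp(-sqrt(3)*y) + C2*exp(sqrt(3)*y)


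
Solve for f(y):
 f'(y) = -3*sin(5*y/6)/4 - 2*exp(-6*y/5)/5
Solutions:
 f(y) = C1 + 9*cos(5*y/6)/10 + exp(-6*y/5)/3


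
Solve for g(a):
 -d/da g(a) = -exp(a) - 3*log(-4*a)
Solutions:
 g(a) = C1 + 3*a*log(-a) + 3*a*(-1 + 2*log(2)) + exp(a)


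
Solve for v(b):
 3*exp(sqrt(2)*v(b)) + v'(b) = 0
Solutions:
 v(b) = sqrt(2)*(2*log(1/(C1 + 3*b)) - log(2))/4


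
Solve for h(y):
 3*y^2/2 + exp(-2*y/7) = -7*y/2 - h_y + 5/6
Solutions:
 h(y) = C1 - y^3/2 - 7*y^2/4 + 5*y/6 + 7*exp(-2*y/7)/2


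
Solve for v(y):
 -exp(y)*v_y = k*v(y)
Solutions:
 v(y) = C1*exp(k*exp(-y))


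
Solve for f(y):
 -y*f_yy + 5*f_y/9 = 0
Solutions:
 f(y) = C1 + C2*y^(14/9)


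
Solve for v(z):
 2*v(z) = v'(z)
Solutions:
 v(z) = C1*exp(2*z)


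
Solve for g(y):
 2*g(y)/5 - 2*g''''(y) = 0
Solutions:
 g(y) = C1*exp(-5^(3/4)*y/5) + C2*exp(5^(3/4)*y/5) + C3*sin(5^(3/4)*y/5) + C4*cos(5^(3/4)*y/5)


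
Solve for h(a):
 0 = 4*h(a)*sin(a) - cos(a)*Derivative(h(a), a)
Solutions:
 h(a) = C1/cos(a)^4


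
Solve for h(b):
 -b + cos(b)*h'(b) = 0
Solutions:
 h(b) = C1 + Integral(b/cos(b), b)


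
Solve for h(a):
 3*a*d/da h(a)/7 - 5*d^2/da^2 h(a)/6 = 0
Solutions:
 h(a) = C1 + C2*erfi(3*sqrt(35)*a/35)


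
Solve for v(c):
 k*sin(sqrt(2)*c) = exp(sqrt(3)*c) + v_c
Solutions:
 v(c) = C1 - sqrt(2)*k*cos(sqrt(2)*c)/2 - sqrt(3)*exp(sqrt(3)*c)/3


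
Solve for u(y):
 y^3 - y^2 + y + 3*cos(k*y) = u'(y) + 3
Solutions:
 u(y) = C1 + y^4/4 - y^3/3 + y^2/2 - 3*y + 3*sin(k*y)/k


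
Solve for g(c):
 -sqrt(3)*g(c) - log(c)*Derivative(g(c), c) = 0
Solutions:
 g(c) = C1*exp(-sqrt(3)*li(c))


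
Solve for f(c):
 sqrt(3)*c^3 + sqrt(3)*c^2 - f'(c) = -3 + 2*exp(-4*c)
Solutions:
 f(c) = C1 + sqrt(3)*c^4/4 + sqrt(3)*c^3/3 + 3*c + exp(-4*c)/2


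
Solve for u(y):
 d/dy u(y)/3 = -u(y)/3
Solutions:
 u(y) = C1*exp(-y)


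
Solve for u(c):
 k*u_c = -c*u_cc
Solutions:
 u(c) = C1 + c^(1 - re(k))*(C2*sin(log(c)*Abs(im(k))) + C3*cos(log(c)*im(k)))


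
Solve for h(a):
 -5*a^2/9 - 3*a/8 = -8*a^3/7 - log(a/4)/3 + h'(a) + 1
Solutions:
 h(a) = C1 + 2*a^4/7 - 5*a^3/27 - 3*a^2/16 + a*log(a)/3 - 4*a/3 - 2*a*log(2)/3


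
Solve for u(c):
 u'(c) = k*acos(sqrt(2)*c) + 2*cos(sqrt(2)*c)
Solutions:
 u(c) = C1 + k*(c*acos(sqrt(2)*c) - sqrt(2)*sqrt(1 - 2*c^2)/2) + sqrt(2)*sin(sqrt(2)*c)


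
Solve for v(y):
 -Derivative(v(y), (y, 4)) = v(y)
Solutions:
 v(y) = (C1*sin(sqrt(2)*y/2) + C2*cos(sqrt(2)*y/2))*exp(-sqrt(2)*y/2) + (C3*sin(sqrt(2)*y/2) + C4*cos(sqrt(2)*y/2))*exp(sqrt(2)*y/2)


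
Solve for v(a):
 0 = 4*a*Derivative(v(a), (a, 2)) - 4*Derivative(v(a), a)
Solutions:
 v(a) = C1 + C2*a^2


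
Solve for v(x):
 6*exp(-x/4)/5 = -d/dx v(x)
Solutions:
 v(x) = C1 + 24*exp(-x/4)/5


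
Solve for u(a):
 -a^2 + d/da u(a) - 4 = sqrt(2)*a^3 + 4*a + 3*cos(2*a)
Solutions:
 u(a) = C1 + sqrt(2)*a^4/4 + a^3/3 + 2*a^2 + 4*a + 3*sin(2*a)/2


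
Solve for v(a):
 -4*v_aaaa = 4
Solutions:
 v(a) = C1 + C2*a + C3*a^2 + C4*a^3 - a^4/24


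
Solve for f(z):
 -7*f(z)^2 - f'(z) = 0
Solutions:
 f(z) = 1/(C1 + 7*z)


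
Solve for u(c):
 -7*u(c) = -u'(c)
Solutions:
 u(c) = C1*exp(7*c)


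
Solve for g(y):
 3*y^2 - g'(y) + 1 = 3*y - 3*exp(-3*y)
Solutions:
 g(y) = C1 + y^3 - 3*y^2/2 + y - exp(-3*y)


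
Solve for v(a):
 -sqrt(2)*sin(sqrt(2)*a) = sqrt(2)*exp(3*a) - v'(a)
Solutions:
 v(a) = C1 + sqrt(2)*exp(3*a)/3 - cos(sqrt(2)*a)


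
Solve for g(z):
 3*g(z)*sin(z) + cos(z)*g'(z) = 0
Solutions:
 g(z) = C1*cos(z)^3


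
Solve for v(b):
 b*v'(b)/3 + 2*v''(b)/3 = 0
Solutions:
 v(b) = C1 + C2*erf(b/2)


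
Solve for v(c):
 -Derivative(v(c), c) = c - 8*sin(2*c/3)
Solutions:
 v(c) = C1 - c^2/2 - 12*cos(2*c/3)


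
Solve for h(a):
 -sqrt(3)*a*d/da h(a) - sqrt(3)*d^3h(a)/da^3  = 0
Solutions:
 h(a) = C1 + Integral(C2*airyai(-a) + C3*airybi(-a), a)


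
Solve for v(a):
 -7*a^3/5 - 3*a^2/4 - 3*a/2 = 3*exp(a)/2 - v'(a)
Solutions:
 v(a) = C1 + 7*a^4/20 + a^3/4 + 3*a^2/4 + 3*exp(a)/2


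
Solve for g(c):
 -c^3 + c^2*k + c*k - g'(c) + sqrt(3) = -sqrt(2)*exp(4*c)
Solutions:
 g(c) = C1 - c^4/4 + c^3*k/3 + c^2*k/2 + sqrt(3)*c + sqrt(2)*exp(4*c)/4


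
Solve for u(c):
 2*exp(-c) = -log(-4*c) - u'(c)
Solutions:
 u(c) = C1 - c*log(-c) + c*(1 - 2*log(2)) + 2*exp(-c)


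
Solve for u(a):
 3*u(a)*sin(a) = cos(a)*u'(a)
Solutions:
 u(a) = C1/cos(a)^3


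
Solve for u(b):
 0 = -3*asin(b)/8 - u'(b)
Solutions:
 u(b) = C1 - 3*b*asin(b)/8 - 3*sqrt(1 - b^2)/8


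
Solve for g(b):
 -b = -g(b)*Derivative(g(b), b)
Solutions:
 g(b) = -sqrt(C1 + b^2)
 g(b) = sqrt(C1 + b^2)


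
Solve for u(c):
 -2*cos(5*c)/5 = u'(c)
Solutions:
 u(c) = C1 - 2*sin(5*c)/25


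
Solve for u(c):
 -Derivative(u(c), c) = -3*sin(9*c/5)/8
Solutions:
 u(c) = C1 - 5*cos(9*c/5)/24


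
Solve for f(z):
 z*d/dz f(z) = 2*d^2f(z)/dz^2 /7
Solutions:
 f(z) = C1 + C2*erfi(sqrt(7)*z/2)


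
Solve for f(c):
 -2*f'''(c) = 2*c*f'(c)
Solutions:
 f(c) = C1 + Integral(C2*airyai(-c) + C3*airybi(-c), c)


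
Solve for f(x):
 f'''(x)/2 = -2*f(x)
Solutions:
 f(x) = C3*exp(-2^(2/3)*x) + (C1*sin(2^(2/3)*sqrt(3)*x/2) + C2*cos(2^(2/3)*sqrt(3)*x/2))*exp(2^(2/3)*x/2)


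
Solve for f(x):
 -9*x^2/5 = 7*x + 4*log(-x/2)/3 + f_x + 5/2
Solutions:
 f(x) = C1 - 3*x^3/5 - 7*x^2/2 - 4*x*log(-x)/3 + x*(-7 + 8*log(2))/6


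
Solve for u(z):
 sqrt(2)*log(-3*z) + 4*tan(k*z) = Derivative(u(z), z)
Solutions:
 u(z) = C1 + sqrt(2)*z*(log(-z) - 1) + sqrt(2)*z*log(3) + 4*Piecewise((-log(cos(k*z))/k, Ne(k, 0)), (0, True))


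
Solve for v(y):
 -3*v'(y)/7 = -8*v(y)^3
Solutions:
 v(y) = -sqrt(6)*sqrt(-1/(C1 + 56*y))/2
 v(y) = sqrt(6)*sqrt(-1/(C1 + 56*y))/2


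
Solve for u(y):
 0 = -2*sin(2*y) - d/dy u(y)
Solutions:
 u(y) = C1 + cos(2*y)


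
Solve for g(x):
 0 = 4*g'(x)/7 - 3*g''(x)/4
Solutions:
 g(x) = C1 + C2*exp(16*x/21)


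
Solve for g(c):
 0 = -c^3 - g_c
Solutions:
 g(c) = C1 - c^4/4


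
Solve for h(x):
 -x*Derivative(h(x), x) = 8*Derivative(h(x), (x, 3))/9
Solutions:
 h(x) = C1 + Integral(C2*airyai(-3^(2/3)*x/2) + C3*airybi(-3^(2/3)*x/2), x)


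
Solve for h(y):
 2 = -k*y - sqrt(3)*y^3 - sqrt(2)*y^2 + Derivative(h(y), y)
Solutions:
 h(y) = C1 + k*y^2/2 + sqrt(3)*y^4/4 + sqrt(2)*y^3/3 + 2*y


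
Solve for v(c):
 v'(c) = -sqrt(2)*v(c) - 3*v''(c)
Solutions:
 v(c) = (C1*sin(c*sqrt(-1 + 12*sqrt(2))/6) + C2*cos(c*sqrt(-1 + 12*sqrt(2))/6))*exp(-c/6)


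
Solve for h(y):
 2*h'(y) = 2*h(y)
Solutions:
 h(y) = C1*exp(y)


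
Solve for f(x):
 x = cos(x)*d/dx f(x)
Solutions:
 f(x) = C1 + Integral(x/cos(x), x)


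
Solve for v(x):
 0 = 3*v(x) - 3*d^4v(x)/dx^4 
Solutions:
 v(x) = C1*exp(-x) + C2*exp(x) + C3*sin(x) + C4*cos(x)


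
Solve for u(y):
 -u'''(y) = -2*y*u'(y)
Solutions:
 u(y) = C1 + Integral(C2*airyai(2^(1/3)*y) + C3*airybi(2^(1/3)*y), y)


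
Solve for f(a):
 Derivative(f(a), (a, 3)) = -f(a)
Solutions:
 f(a) = C3*exp(-a) + (C1*sin(sqrt(3)*a/2) + C2*cos(sqrt(3)*a/2))*exp(a/2)


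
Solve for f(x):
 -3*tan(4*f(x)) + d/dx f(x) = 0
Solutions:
 f(x) = -asin(C1*exp(12*x))/4 + pi/4
 f(x) = asin(C1*exp(12*x))/4


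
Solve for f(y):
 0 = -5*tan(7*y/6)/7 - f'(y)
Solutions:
 f(y) = C1 + 30*log(cos(7*y/6))/49


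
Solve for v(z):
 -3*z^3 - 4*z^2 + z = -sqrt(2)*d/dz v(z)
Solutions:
 v(z) = C1 + 3*sqrt(2)*z^4/8 + 2*sqrt(2)*z^3/3 - sqrt(2)*z^2/4


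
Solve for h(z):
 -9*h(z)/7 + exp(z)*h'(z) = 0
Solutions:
 h(z) = C1*exp(-9*exp(-z)/7)


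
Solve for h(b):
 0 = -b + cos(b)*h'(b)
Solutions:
 h(b) = C1 + Integral(b/cos(b), b)


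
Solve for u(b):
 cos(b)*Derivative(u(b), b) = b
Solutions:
 u(b) = C1 + Integral(b/cos(b), b)


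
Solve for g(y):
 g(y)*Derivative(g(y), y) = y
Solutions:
 g(y) = -sqrt(C1 + y^2)
 g(y) = sqrt(C1 + y^2)


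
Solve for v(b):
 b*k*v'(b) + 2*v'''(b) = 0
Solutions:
 v(b) = C1 + Integral(C2*airyai(2^(2/3)*b*(-k)^(1/3)/2) + C3*airybi(2^(2/3)*b*(-k)^(1/3)/2), b)


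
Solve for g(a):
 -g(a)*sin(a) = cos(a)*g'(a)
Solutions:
 g(a) = C1*cos(a)


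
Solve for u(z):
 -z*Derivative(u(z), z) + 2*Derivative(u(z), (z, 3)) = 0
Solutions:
 u(z) = C1 + Integral(C2*airyai(2^(2/3)*z/2) + C3*airybi(2^(2/3)*z/2), z)


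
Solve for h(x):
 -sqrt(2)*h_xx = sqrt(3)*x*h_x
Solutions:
 h(x) = C1 + C2*erf(6^(1/4)*x/2)


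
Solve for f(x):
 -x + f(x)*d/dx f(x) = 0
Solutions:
 f(x) = -sqrt(C1 + x^2)
 f(x) = sqrt(C1 + x^2)


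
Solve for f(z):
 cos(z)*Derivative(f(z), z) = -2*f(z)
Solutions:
 f(z) = C1*(sin(z) - 1)/(sin(z) + 1)


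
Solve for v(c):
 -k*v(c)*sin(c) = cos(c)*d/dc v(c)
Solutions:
 v(c) = C1*exp(k*log(cos(c)))


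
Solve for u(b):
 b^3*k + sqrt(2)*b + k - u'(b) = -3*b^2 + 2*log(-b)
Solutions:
 u(b) = C1 + b^4*k/4 + b^3 + sqrt(2)*b^2/2 + b*(k + 2) - 2*b*log(-b)


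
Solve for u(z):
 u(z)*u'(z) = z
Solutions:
 u(z) = -sqrt(C1 + z^2)
 u(z) = sqrt(C1 + z^2)


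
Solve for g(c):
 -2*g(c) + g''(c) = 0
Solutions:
 g(c) = C1*exp(-sqrt(2)*c) + C2*exp(sqrt(2)*c)


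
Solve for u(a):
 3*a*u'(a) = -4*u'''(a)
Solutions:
 u(a) = C1 + Integral(C2*airyai(-6^(1/3)*a/2) + C3*airybi(-6^(1/3)*a/2), a)


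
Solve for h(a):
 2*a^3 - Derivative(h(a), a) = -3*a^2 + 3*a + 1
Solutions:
 h(a) = C1 + a^4/2 + a^3 - 3*a^2/2 - a


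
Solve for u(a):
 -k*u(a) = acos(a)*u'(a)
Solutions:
 u(a) = C1*exp(-k*Integral(1/acos(a), a))


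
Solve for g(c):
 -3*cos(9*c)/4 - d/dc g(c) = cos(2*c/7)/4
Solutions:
 g(c) = C1 - 7*sin(2*c/7)/8 - sin(9*c)/12


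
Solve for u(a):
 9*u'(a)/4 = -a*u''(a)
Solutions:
 u(a) = C1 + C2/a^(5/4)


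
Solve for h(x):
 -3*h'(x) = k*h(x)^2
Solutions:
 h(x) = 3/(C1 + k*x)


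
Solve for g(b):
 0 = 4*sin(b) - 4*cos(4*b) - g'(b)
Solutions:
 g(b) = C1 - sin(4*b) - 4*cos(b)


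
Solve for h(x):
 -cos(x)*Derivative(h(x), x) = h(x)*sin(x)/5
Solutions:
 h(x) = C1*cos(x)^(1/5)


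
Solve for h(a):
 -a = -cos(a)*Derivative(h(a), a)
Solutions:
 h(a) = C1 + Integral(a/cos(a), a)


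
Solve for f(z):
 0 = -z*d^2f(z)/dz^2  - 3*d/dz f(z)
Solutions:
 f(z) = C1 + C2/z^2


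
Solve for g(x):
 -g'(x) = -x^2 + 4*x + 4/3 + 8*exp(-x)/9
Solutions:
 g(x) = C1 + x^3/3 - 2*x^2 - 4*x/3 + 8*exp(-x)/9


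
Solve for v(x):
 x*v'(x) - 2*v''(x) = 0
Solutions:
 v(x) = C1 + C2*erfi(x/2)


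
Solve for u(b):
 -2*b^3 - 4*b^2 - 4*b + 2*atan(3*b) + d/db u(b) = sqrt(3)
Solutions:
 u(b) = C1 + b^4/2 + 4*b^3/3 + 2*b^2 - 2*b*atan(3*b) + sqrt(3)*b + log(9*b^2 + 1)/3


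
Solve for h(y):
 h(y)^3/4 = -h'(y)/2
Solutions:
 h(y) = -sqrt(-1/(C1 - y))
 h(y) = sqrt(-1/(C1 - y))


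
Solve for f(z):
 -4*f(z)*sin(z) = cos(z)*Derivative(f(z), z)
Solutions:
 f(z) = C1*cos(z)^4


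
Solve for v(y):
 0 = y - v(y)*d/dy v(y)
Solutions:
 v(y) = -sqrt(C1 + y^2)
 v(y) = sqrt(C1 + y^2)


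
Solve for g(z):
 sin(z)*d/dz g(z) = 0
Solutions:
 g(z) = C1


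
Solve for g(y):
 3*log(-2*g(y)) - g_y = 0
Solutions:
 -Integral(1/(log(-_y) + log(2)), (_y, g(y)))/3 = C1 - y


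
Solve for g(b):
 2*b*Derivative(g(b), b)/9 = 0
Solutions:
 g(b) = C1


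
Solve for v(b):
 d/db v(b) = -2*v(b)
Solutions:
 v(b) = C1*exp(-2*b)


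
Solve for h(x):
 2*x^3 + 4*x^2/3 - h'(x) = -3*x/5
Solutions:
 h(x) = C1 + x^4/2 + 4*x^3/9 + 3*x^2/10


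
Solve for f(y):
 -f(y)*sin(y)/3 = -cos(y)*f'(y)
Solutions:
 f(y) = C1/cos(y)^(1/3)


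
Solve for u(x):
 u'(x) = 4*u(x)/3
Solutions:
 u(x) = C1*exp(4*x/3)


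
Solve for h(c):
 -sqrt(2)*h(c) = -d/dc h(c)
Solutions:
 h(c) = C1*exp(sqrt(2)*c)


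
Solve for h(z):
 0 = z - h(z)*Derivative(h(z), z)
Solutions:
 h(z) = -sqrt(C1 + z^2)
 h(z) = sqrt(C1 + z^2)


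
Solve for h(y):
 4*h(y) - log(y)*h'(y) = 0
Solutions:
 h(y) = C1*exp(4*li(y))


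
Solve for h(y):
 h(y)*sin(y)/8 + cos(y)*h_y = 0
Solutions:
 h(y) = C1*cos(y)^(1/8)


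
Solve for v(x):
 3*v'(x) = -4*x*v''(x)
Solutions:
 v(x) = C1 + C2*x^(1/4)


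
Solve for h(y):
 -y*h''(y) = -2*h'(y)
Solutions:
 h(y) = C1 + C2*y^3


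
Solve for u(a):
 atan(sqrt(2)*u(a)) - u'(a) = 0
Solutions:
 Integral(1/atan(sqrt(2)*_y), (_y, u(a))) = C1 + a


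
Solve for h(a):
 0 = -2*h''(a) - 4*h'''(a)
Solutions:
 h(a) = C1 + C2*a + C3*exp(-a/2)


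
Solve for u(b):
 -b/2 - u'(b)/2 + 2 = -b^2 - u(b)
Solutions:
 u(b) = C1*exp(2*b) - b^2 - b/2 - 9/4


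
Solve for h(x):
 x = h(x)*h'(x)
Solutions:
 h(x) = -sqrt(C1 + x^2)
 h(x) = sqrt(C1 + x^2)


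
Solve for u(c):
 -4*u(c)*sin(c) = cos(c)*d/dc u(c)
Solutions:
 u(c) = C1*cos(c)^4


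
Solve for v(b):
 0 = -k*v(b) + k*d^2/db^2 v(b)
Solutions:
 v(b) = C1*exp(-b) + C2*exp(b)


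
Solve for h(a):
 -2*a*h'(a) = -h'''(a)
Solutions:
 h(a) = C1 + Integral(C2*airyai(2^(1/3)*a) + C3*airybi(2^(1/3)*a), a)


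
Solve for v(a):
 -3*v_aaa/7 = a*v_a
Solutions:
 v(a) = C1 + Integral(C2*airyai(-3^(2/3)*7^(1/3)*a/3) + C3*airybi(-3^(2/3)*7^(1/3)*a/3), a)


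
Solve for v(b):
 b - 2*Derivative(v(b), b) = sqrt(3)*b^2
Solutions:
 v(b) = C1 - sqrt(3)*b^3/6 + b^2/4


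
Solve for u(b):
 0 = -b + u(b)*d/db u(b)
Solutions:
 u(b) = -sqrt(C1 + b^2)
 u(b) = sqrt(C1 + b^2)


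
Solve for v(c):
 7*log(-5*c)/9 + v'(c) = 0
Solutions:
 v(c) = C1 - 7*c*log(-c)/9 + 7*c*(1 - log(5))/9


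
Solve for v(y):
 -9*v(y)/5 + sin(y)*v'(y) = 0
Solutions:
 v(y) = C1*(cos(y) - 1)^(9/10)/(cos(y) + 1)^(9/10)


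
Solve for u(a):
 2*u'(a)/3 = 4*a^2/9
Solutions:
 u(a) = C1 + 2*a^3/9


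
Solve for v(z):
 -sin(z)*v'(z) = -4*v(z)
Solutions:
 v(z) = C1*(cos(z)^2 - 2*cos(z) + 1)/(cos(z)^2 + 2*cos(z) + 1)


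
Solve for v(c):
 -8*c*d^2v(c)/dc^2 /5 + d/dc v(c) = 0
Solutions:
 v(c) = C1 + C2*c^(13/8)


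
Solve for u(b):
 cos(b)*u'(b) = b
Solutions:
 u(b) = C1 + Integral(b/cos(b), b)


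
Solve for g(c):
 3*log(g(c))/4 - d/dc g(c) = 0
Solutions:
 li(g(c)) = C1 + 3*c/4


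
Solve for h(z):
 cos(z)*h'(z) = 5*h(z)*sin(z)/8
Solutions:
 h(z) = C1/cos(z)^(5/8)


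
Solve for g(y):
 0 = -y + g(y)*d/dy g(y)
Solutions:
 g(y) = -sqrt(C1 + y^2)
 g(y) = sqrt(C1 + y^2)


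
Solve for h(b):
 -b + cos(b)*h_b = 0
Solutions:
 h(b) = C1 + Integral(b/cos(b), b)


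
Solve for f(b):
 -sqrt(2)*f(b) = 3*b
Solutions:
 f(b) = -3*sqrt(2)*b/2


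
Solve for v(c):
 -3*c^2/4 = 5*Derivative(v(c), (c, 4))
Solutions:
 v(c) = C1 + C2*c + C3*c^2 + C4*c^3 - c^6/2400


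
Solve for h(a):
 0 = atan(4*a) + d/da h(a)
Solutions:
 h(a) = C1 - a*atan(4*a) + log(16*a^2 + 1)/8


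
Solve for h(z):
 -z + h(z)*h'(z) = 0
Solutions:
 h(z) = -sqrt(C1 + z^2)
 h(z) = sqrt(C1 + z^2)


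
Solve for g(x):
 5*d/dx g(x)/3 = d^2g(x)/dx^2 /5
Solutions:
 g(x) = C1 + C2*exp(25*x/3)


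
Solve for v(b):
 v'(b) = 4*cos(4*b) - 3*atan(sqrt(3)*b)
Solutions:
 v(b) = C1 - 3*b*atan(sqrt(3)*b) + sqrt(3)*log(3*b^2 + 1)/2 + sin(4*b)


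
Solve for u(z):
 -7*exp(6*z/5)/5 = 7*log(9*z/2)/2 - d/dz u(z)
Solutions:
 u(z) = C1 + 7*z*log(z)/2 + z*(-7/2 - 7*log(2)/2 + 7*log(3)) + 7*exp(6*z/5)/6


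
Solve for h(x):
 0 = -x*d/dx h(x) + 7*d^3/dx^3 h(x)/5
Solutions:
 h(x) = C1 + Integral(C2*airyai(5^(1/3)*7^(2/3)*x/7) + C3*airybi(5^(1/3)*7^(2/3)*x/7), x)


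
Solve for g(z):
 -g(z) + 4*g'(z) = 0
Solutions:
 g(z) = C1*exp(z/4)


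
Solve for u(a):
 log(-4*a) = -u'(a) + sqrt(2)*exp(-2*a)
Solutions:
 u(a) = C1 - a*log(-a) + a*(1 - 2*log(2)) - sqrt(2)*exp(-2*a)/2


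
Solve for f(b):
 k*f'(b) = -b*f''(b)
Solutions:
 f(b) = C1 + b^(1 - re(k))*(C2*sin(log(b)*Abs(im(k))) + C3*cos(log(b)*im(k)))


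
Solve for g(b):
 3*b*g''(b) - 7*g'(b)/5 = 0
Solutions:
 g(b) = C1 + C2*b^(22/15)


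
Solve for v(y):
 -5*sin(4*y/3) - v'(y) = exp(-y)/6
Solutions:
 v(y) = C1 + 15*cos(4*y/3)/4 + exp(-y)/6


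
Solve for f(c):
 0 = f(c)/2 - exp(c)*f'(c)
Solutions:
 f(c) = C1*exp(-exp(-c)/2)


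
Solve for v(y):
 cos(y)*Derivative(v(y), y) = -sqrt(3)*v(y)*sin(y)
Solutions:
 v(y) = C1*cos(y)^(sqrt(3))


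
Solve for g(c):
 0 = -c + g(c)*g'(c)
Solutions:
 g(c) = -sqrt(C1 + c^2)
 g(c) = sqrt(C1 + c^2)


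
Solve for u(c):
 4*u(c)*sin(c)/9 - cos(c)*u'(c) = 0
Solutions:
 u(c) = C1/cos(c)^(4/9)


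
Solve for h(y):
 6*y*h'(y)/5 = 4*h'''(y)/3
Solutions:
 h(y) = C1 + Integral(C2*airyai(30^(2/3)*y/10) + C3*airybi(30^(2/3)*y/10), y)


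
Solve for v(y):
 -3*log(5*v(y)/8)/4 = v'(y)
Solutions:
 -4*Integral(1/(-log(_y) - log(5) + 3*log(2)), (_y, v(y)))/3 = C1 - y


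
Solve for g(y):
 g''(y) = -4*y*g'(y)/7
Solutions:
 g(y) = C1 + C2*erf(sqrt(14)*y/7)


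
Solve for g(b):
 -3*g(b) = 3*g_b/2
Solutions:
 g(b) = C1*exp(-2*b)


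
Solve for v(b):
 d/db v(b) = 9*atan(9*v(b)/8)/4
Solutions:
 Integral(1/atan(9*_y/8), (_y, v(b))) = C1 + 9*b/4


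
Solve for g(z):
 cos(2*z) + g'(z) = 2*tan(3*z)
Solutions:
 g(z) = C1 - 2*log(cos(3*z))/3 - sin(2*z)/2


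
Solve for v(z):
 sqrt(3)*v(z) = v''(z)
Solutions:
 v(z) = C1*exp(-3^(1/4)*z) + C2*exp(3^(1/4)*z)


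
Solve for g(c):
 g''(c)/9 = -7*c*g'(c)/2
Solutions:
 g(c) = C1 + C2*erf(3*sqrt(7)*c/2)


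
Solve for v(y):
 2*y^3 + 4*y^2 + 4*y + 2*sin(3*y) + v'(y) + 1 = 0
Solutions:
 v(y) = C1 - y^4/2 - 4*y^3/3 - 2*y^2 - y + 2*cos(3*y)/3


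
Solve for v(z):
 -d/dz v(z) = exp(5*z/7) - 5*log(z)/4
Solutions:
 v(z) = C1 + 5*z*log(z)/4 - 5*z/4 - 7*exp(5*z/7)/5


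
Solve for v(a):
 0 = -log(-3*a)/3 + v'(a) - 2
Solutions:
 v(a) = C1 + a*log(-a)/3 + a*(log(3) + 5)/3


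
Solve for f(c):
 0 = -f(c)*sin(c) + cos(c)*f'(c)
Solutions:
 f(c) = C1/cos(c)


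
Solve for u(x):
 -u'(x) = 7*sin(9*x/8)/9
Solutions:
 u(x) = C1 + 56*cos(9*x/8)/81


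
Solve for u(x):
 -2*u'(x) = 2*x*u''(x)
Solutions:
 u(x) = C1 + C2*log(x)


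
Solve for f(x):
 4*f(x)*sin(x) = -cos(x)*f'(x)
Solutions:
 f(x) = C1*cos(x)^4


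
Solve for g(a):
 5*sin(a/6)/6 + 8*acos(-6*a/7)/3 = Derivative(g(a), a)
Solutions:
 g(a) = C1 + 8*a*acos(-6*a/7)/3 + 4*sqrt(49 - 36*a^2)/9 - 5*cos(a/6)


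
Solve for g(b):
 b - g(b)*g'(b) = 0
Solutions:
 g(b) = -sqrt(C1 + b^2)
 g(b) = sqrt(C1 + b^2)


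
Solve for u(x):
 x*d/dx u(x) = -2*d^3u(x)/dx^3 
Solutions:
 u(x) = C1 + Integral(C2*airyai(-2^(2/3)*x/2) + C3*airybi(-2^(2/3)*x/2), x)


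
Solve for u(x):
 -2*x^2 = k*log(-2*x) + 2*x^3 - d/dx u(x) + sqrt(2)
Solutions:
 u(x) = C1 + k*x*log(-x) + x^4/2 + 2*x^3/3 + x*(-k + k*log(2) + sqrt(2))


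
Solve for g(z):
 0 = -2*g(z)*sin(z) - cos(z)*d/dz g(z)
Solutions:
 g(z) = C1*cos(z)^2


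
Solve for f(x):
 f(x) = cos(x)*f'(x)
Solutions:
 f(x) = C1*sqrt(sin(x) + 1)/sqrt(sin(x) - 1)


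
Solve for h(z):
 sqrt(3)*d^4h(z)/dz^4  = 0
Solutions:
 h(z) = C1 + C2*z + C3*z^2 + C4*z^3


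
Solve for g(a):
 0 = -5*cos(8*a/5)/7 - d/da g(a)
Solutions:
 g(a) = C1 - 25*sin(8*a/5)/56


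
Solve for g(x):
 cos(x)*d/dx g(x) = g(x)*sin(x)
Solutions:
 g(x) = C1/cos(x)


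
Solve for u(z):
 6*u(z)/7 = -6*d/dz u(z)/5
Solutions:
 u(z) = C1*exp(-5*z/7)


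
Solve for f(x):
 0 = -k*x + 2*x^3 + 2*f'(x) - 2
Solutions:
 f(x) = C1 + k*x^2/4 - x^4/4 + x


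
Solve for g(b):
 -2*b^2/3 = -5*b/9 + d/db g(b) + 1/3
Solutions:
 g(b) = C1 - 2*b^3/9 + 5*b^2/18 - b/3


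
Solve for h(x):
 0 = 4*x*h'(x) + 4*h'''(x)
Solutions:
 h(x) = C1 + Integral(C2*airyai(-x) + C3*airybi(-x), x)


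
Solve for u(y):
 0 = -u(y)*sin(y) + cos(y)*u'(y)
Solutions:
 u(y) = C1/cos(y)


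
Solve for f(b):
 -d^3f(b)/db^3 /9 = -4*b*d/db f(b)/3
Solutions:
 f(b) = C1 + Integral(C2*airyai(12^(1/3)*b) + C3*airybi(12^(1/3)*b), b)


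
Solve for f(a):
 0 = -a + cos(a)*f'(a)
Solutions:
 f(a) = C1 + Integral(a/cos(a), a)


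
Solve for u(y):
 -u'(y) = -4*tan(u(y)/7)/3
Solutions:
 u(y) = -7*asin(C1*exp(4*y/21)) + 7*pi
 u(y) = 7*asin(C1*exp(4*y/21))


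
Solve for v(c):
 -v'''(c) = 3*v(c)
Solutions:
 v(c) = C3*exp(-3^(1/3)*c) + (C1*sin(3^(5/6)*c/2) + C2*cos(3^(5/6)*c/2))*exp(3^(1/3)*c/2)


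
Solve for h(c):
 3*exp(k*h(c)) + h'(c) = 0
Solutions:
 h(c) = Piecewise((log(1/(C1*k + 3*c*k))/k, Ne(k, 0)), (nan, True))
 h(c) = Piecewise((C1 - 3*c, Eq(k, 0)), (nan, True))


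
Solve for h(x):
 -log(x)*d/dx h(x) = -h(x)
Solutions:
 h(x) = C1*exp(li(x))


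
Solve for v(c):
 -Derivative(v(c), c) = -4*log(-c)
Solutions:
 v(c) = C1 + 4*c*log(-c) - 4*c


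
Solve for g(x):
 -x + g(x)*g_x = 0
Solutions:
 g(x) = -sqrt(C1 + x^2)
 g(x) = sqrt(C1 + x^2)


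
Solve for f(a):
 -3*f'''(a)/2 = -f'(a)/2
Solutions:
 f(a) = C1 + C2*exp(-sqrt(3)*a/3) + C3*exp(sqrt(3)*a/3)


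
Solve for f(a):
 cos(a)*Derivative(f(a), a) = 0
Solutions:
 f(a) = C1


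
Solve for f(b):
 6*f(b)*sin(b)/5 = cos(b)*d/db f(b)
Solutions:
 f(b) = C1/cos(b)^(6/5)


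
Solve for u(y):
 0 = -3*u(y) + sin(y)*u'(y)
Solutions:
 u(y) = C1*(cos(y) - 1)^(3/2)/(cos(y) + 1)^(3/2)


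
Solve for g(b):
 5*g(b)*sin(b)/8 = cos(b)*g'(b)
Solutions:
 g(b) = C1/cos(b)^(5/8)


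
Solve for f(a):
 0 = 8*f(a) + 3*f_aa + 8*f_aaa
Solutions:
 f(a) = C1*exp(a*(-2 + (16*sqrt(258) + 257)^(-1/3) + (16*sqrt(258) + 257)^(1/3))/16)*sin(sqrt(3)*a*(-(16*sqrt(258) + 257)^(1/3) + (16*sqrt(258) + 257)^(-1/3))/16) + C2*exp(a*(-2 + (16*sqrt(258) + 257)^(-1/3) + (16*sqrt(258) + 257)^(1/3))/16)*cos(sqrt(3)*a*(-(16*sqrt(258) + 257)^(1/3) + (16*sqrt(258) + 257)^(-1/3))/16) + C3*exp(-a*((16*sqrt(258) + 257)^(-1/3) + 1 + (16*sqrt(258) + 257)^(1/3))/8)


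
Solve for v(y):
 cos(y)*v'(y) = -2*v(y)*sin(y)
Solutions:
 v(y) = C1*cos(y)^2


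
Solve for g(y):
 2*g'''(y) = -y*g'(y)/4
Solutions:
 g(y) = C1 + Integral(C2*airyai(-y/2) + C3*airybi(-y/2), y)


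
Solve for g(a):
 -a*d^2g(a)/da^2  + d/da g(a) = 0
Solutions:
 g(a) = C1 + C2*a^2


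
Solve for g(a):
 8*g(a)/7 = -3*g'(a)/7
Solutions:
 g(a) = C1*exp(-8*a/3)


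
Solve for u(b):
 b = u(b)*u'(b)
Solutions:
 u(b) = -sqrt(C1 + b^2)
 u(b) = sqrt(C1 + b^2)


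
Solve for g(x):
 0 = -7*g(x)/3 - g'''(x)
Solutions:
 g(x) = C3*exp(-3^(2/3)*7^(1/3)*x/3) + (C1*sin(3^(1/6)*7^(1/3)*x/2) + C2*cos(3^(1/6)*7^(1/3)*x/2))*exp(3^(2/3)*7^(1/3)*x/6)


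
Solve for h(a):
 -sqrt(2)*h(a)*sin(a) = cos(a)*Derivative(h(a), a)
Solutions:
 h(a) = C1*cos(a)^(sqrt(2))


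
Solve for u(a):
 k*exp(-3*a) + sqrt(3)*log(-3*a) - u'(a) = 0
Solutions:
 u(a) = C1 + sqrt(3)*a*log(-a) + sqrt(3)*a*(-1 + log(3)) - k*exp(-3*a)/3


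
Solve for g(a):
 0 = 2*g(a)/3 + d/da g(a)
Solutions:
 g(a) = C1*exp(-2*a/3)


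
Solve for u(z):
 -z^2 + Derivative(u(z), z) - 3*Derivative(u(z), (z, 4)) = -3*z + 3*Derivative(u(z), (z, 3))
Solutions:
 u(z) = C1 + C2*exp(-z*(2*2^(1/3)/(3*sqrt(5) + 7)^(1/3) + 2^(2/3)*(3*sqrt(5) + 7)^(1/3) + 4)/12)*sin(2^(1/3)*sqrt(3)*z*(-2^(1/3)*(3*sqrt(5) + 7)^(1/3) + 2/(3*sqrt(5) + 7)^(1/3))/12) + C3*exp(-z*(2*2^(1/3)/(3*sqrt(5) + 7)^(1/3) + 2^(2/3)*(3*sqrt(5) + 7)^(1/3) + 4)/12)*cos(2^(1/3)*sqrt(3)*z*(-2^(1/3)*(3*sqrt(5) + 7)^(1/3) + 2/(3*sqrt(5) + 7)^(1/3))/12) + C4*exp(z*(-2 + 2*2^(1/3)/(3*sqrt(5) + 7)^(1/3) + 2^(2/3)*(3*sqrt(5) + 7)^(1/3))/6) + z^3/3 - 3*z^2/2 + 6*z


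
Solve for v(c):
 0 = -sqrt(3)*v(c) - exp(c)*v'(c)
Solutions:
 v(c) = C1*exp(sqrt(3)*exp(-c))


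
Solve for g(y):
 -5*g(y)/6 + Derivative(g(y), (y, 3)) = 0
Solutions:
 g(y) = C3*exp(5^(1/3)*6^(2/3)*y/6) + (C1*sin(2^(2/3)*3^(1/6)*5^(1/3)*y/4) + C2*cos(2^(2/3)*3^(1/6)*5^(1/3)*y/4))*exp(-5^(1/3)*6^(2/3)*y/12)


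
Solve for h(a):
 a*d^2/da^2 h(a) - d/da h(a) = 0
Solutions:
 h(a) = C1 + C2*a^2


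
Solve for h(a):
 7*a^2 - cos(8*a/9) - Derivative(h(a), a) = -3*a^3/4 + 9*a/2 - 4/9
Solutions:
 h(a) = C1 + 3*a^4/16 + 7*a^3/3 - 9*a^2/4 + 4*a/9 - 9*sin(8*a/9)/8


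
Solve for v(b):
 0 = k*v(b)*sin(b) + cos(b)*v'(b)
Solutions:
 v(b) = C1*exp(k*log(cos(b)))


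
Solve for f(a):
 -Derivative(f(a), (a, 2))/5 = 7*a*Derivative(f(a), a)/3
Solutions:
 f(a) = C1 + C2*erf(sqrt(210)*a/6)


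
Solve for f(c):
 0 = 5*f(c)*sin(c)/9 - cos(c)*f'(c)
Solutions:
 f(c) = C1/cos(c)^(5/9)


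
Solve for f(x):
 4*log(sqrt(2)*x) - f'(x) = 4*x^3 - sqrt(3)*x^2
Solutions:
 f(x) = C1 - x^4 + sqrt(3)*x^3/3 + 4*x*log(x) - 4*x + x*log(4)


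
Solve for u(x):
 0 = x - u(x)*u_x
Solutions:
 u(x) = -sqrt(C1 + x^2)
 u(x) = sqrt(C1 + x^2)


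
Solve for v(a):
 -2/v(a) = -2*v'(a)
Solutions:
 v(a) = -sqrt(C1 + 2*a)
 v(a) = sqrt(C1 + 2*a)


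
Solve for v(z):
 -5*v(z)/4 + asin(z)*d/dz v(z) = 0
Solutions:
 v(z) = C1*exp(5*Integral(1/asin(z), z)/4)


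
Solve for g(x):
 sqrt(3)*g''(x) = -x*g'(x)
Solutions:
 g(x) = C1 + C2*erf(sqrt(2)*3^(3/4)*x/6)


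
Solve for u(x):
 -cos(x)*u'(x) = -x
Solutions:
 u(x) = C1 + Integral(x/cos(x), x)


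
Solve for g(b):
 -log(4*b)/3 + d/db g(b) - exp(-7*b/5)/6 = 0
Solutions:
 g(b) = C1 + b*log(b)/3 + b*(-1 + 2*log(2))/3 - 5*exp(-7*b/5)/42


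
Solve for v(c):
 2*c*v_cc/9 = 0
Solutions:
 v(c) = C1 + C2*c


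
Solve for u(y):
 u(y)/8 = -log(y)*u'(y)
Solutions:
 u(y) = C1*exp(-li(y)/8)


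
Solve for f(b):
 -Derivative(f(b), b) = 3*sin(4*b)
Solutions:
 f(b) = C1 + 3*cos(4*b)/4


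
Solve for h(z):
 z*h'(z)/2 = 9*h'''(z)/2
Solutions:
 h(z) = C1 + Integral(C2*airyai(3^(1/3)*z/3) + C3*airybi(3^(1/3)*z/3), z)


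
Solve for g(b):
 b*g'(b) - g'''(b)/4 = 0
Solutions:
 g(b) = C1 + Integral(C2*airyai(2^(2/3)*b) + C3*airybi(2^(2/3)*b), b)


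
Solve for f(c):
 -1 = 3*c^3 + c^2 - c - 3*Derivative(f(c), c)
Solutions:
 f(c) = C1 + c^4/4 + c^3/9 - c^2/6 + c/3


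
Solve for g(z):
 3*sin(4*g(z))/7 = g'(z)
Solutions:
 -3*z/7 + log(cos(4*g(z)) - 1)/8 - log(cos(4*g(z)) + 1)/8 = C1


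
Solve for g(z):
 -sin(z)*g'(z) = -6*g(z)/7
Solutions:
 g(z) = C1*(cos(z) - 1)^(3/7)/(cos(z) + 1)^(3/7)


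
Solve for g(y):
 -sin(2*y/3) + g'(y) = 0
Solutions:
 g(y) = C1 - 3*cos(2*y/3)/2


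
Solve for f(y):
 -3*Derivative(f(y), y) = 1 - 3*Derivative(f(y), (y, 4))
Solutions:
 f(y) = C1 + C4*exp(y) - y/3 + (C2*sin(sqrt(3)*y/2) + C3*cos(sqrt(3)*y/2))*exp(-y/2)


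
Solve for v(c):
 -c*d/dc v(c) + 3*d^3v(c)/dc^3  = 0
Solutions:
 v(c) = C1 + Integral(C2*airyai(3^(2/3)*c/3) + C3*airybi(3^(2/3)*c/3), c)


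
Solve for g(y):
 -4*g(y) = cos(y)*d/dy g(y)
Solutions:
 g(y) = C1*(sin(y)^2 - 2*sin(y) + 1)/(sin(y)^2 + 2*sin(y) + 1)


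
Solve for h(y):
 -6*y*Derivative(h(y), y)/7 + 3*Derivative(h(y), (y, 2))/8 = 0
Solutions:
 h(y) = C1 + C2*erfi(2*sqrt(14)*y/7)


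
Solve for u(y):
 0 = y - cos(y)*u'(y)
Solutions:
 u(y) = C1 + Integral(y/cos(y), y)


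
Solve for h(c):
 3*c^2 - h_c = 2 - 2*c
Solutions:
 h(c) = C1 + c^3 + c^2 - 2*c


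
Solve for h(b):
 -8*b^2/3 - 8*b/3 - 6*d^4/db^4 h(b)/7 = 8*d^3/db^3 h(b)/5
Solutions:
 h(b) = C1 + C2*b + C3*b^2 + C4*exp(-28*b/15) - b^5/36 + 5*b^4/1008 - 25*b^3/2352


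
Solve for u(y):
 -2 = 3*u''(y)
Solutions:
 u(y) = C1 + C2*y - y^2/3


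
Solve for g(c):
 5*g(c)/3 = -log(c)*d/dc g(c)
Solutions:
 g(c) = C1*exp(-5*li(c)/3)


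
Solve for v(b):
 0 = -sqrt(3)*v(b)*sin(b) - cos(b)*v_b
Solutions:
 v(b) = C1*cos(b)^(sqrt(3))


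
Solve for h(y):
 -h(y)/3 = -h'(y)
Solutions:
 h(y) = C1*exp(y/3)


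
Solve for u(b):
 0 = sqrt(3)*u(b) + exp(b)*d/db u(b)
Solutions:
 u(b) = C1*exp(sqrt(3)*exp(-b))


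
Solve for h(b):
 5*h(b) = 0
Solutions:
 h(b) = 0


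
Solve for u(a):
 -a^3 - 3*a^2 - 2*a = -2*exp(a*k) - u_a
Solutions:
 u(a) = C1 + a^4/4 + a^3 + a^2 - 2*exp(a*k)/k


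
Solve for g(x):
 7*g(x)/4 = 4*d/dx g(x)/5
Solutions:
 g(x) = C1*exp(35*x/16)


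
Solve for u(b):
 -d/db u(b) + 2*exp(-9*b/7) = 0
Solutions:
 u(b) = C1 - 14*exp(-9*b/7)/9


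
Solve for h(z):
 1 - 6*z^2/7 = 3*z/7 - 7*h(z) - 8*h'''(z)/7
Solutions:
 h(z) = C3*exp(-7^(2/3)*z/2) + 6*z^2/49 + 3*z/49 + (C1*sin(sqrt(3)*7^(2/3)*z/4) + C2*cos(sqrt(3)*7^(2/3)*z/4))*exp(7^(2/3)*z/4) - 1/7


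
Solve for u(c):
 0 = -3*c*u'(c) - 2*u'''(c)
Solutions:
 u(c) = C1 + Integral(C2*airyai(-2^(2/3)*3^(1/3)*c/2) + C3*airybi(-2^(2/3)*3^(1/3)*c/2), c)


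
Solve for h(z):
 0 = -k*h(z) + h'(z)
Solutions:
 h(z) = C1*exp(k*z)


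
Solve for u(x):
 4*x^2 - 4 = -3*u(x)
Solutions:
 u(x) = 4/3 - 4*x^2/3


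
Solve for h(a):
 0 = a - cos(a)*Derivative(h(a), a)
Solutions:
 h(a) = C1 + Integral(a/cos(a), a)


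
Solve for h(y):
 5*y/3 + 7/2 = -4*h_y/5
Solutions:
 h(y) = C1 - 25*y^2/24 - 35*y/8


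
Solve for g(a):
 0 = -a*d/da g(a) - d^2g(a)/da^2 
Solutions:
 g(a) = C1 + C2*erf(sqrt(2)*a/2)


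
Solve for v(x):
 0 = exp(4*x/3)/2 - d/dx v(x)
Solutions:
 v(x) = C1 + 3*exp(4*x/3)/8


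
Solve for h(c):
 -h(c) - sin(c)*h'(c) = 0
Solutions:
 h(c) = C1*sqrt(cos(c) + 1)/sqrt(cos(c) - 1)


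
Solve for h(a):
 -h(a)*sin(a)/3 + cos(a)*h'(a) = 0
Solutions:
 h(a) = C1/cos(a)^(1/3)


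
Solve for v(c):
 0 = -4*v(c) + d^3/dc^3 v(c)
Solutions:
 v(c) = C3*exp(2^(2/3)*c) + (C1*sin(2^(2/3)*sqrt(3)*c/2) + C2*cos(2^(2/3)*sqrt(3)*c/2))*exp(-2^(2/3)*c/2)


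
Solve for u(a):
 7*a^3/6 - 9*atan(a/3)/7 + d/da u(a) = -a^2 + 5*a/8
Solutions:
 u(a) = C1 - 7*a^4/24 - a^3/3 + 5*a^2/16 + 9*a*atan(a/3)/7 - 27*log(a^2 + 9)/14


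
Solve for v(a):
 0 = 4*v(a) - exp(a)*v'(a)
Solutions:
 v(a) = C1*exp(-4*exp(-a))


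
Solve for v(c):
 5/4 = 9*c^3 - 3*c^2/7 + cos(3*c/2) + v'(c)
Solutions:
 v(c) = C1 - 9*c^4/4 + c^3/7 + 5*c/4 - 2*sin(3*c/2)/3


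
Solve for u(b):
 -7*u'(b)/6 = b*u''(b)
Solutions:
 u(b) = C1 + C2/b^(1/6)


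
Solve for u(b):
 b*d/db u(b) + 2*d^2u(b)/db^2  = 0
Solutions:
 u(b) = C1 + C2*erf(b/2)


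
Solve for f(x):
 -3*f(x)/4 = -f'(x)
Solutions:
 f(x) = C1*exp(3*x/4)


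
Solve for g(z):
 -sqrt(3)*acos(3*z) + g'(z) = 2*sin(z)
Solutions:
 g(z) = C1 + sqrt(3)*(z*acos(3*z) - sqrt(1 - 9*z^2)/3) - 2*cos(z)


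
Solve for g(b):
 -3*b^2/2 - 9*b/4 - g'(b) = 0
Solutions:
 g(b) = C1 - b^3/2 - 9*b^2/8


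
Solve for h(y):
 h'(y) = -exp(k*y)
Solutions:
 h(y) = C1 - exp(k*y)/k


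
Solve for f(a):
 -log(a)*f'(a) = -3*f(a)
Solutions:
 f(a) = C1*exp(3*li(a))


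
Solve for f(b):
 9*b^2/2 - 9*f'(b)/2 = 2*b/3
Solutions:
 f(b) = C1 + b^3/3 - 2*b^2/27


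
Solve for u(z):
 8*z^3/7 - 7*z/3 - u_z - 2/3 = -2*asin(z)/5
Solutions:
 u(z) = C1 + 2*z^4/7 - 7*z^2/6 + 2*z*asin(z)/5 - 2*z/3 + 2*sqrt(1 - z^2)/5


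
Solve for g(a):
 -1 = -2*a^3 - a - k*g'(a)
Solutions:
 g(a) = C1 - a^4/(2*k) - a^2/(2*k) + a/k


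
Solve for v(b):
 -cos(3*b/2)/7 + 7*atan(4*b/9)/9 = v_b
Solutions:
 v(b) = C1 + 7*b*atan(4*b/9)/9 - 7*log(16*b^2 + 81)/8 - 2*sin(3*b/2)/21
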